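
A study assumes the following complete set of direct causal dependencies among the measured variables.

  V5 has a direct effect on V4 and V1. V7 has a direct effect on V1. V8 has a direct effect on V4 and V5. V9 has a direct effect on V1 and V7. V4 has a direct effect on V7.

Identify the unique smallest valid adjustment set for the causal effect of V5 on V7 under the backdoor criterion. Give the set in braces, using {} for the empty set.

Variables eligible for adjustment (non-descendants of V5, excluding V5 and V7): {V8, V9}.
Backdoor paths from V5 to V7:
  P1: V5 <- V8 -> V4 -> V7
The empty set is not sufficient: P1 (V5 <- V8 -> V4 -> V7) has no collider blocking it and no conditioned non-collider, so it is open.
Try {V8}:
  P1: blocked at fork node V8 ∈ conditioning set.
{V8} contains no descendant of V5 and blocks every backdoor path.
No other singleton works — e.g. {V9} leaves P1 open — so {V8} is the unique smallest valid adjustment set.

{V8}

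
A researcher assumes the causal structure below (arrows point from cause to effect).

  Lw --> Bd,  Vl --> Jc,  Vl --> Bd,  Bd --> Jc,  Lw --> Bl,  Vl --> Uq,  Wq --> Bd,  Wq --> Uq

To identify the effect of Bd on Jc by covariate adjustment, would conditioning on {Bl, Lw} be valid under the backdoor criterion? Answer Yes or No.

Backdoor paths from Bd to Jc (paths whose first edge points into Bd):
  P1: Bd <- Wq -> Uq <- Vl -> Jc
  P2: Bd <- Vl -> Jc
Condition 1 (no descendant of Bd in the set): holds — descendants of Bd are {Jc}; none are in {Bl, Lw}.
Condition 2 (every backdoor path blocked by {Bl, Lw}):
  P1: blocked at collider Uq (neither it nor any descendant is in the conditioning set).
  P2: open — no interior node is in the conditioning set.
{Bl, Lw} does not satisfy the backdoor criterion.

No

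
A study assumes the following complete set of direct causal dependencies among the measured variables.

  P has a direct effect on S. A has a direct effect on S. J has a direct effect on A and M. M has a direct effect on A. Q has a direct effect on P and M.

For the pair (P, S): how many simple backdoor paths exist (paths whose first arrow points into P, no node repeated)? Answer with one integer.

2

A backdoor path from P to S is any simple undirected path whose first edge points into P (i.e. leaves P via a parent).
Parents of P: {Q}.
Enumerating:
  P1: P <- Q -> M <- J -> A -> S
  P2: P <- Q -> M -> A -> S
That exhausts the simple backdoor paths. Count: 2.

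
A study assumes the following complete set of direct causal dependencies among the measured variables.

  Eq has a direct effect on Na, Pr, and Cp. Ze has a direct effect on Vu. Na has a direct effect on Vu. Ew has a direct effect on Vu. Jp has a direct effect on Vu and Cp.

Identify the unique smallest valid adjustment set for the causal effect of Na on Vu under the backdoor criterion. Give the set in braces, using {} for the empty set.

Variables eligible for adjustment (non-descendants of Na, excluding Na and Vu): {Cp, Eq, Ew, Jp, Pr, Ze}.
Backdoor paths from Na to Vu:
  P1: Na <- Eq -> Cp <- Jp -> Vu
Each backdoor path contains an unconditioned collider, so every path is already blocked with the empty conditioning set:
  P1: blocked at collider Cp (neither it nor any descendant is in the conditioning set).
The empty set is therefore the unique smallest valid set.

{}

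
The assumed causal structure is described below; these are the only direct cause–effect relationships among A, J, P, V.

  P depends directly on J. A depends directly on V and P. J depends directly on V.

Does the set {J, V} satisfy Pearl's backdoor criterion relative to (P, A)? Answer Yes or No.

Yes

Backdoor paths from P to A (paths whose first edge points into P):
  P1: P <- J <- V -> A
Condition 1 (no descendant of P in the set): holds — descendants of P are {A}; none are in {J, V}.
Condition 2 (every backdoor path blocked by {J, V}):
  P1: blocked at chain node J ∈ conditioning set.
{J, V} satisfies the backdoor criterion.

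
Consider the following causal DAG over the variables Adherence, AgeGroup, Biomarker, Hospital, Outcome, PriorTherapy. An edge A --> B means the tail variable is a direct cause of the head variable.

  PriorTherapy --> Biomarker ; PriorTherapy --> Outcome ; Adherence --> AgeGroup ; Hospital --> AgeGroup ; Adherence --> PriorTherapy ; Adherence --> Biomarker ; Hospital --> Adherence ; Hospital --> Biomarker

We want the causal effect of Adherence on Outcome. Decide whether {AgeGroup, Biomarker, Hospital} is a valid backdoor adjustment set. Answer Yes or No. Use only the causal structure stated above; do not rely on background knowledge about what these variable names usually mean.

No

Backdoor paths from Adherence to Outcome (paths whose first edge points into Adherence):
  P1: Adherence <- Hospital -> Biomarker <- PriorTherapy -> Outcome
Condition 1 (no descendant of Adherence in the set): FAILS — AgeGroup and Biomarker are descendants of Adherence.
Condition 2 (every backdoor path blocked by {AgeGroup, Biomarker, Hospital}):
  P1: blocked at fork node Hospital ∈ conditioning set.
{AgeGroup, Biomarker, Hospital} does not satisfy the backdoor criterion.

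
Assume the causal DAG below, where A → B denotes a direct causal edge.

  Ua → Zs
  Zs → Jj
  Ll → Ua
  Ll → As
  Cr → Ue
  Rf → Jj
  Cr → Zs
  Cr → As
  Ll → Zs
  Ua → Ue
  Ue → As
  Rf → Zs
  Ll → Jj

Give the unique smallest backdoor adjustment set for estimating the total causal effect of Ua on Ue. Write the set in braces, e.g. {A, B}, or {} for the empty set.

Variables eligible for adjustment (non-descendants of Ua, excluding Ua and Ue): {Cr, Ll, Rf}.
Backdoor paths from Ua to Ue:
  P1: Ua <- Ll -> Zs <- Cr -> Ue
  P2: Ua <- Ll -> Zs <- Cr -> As <- Ue
  P3: Ua <- Ll -> Jj <- Rf -> Zs <- Cr -> Ue
  P4: Ua <- Ll -> Jj <- Rf -> Zs <- Cr -> As <- Ue
  P5: Ua <- Ll -> Jj <- Zs <- Cr -> Ue
  P6: Ua <- Ll -> Jj <- Zs <- Cr -> As <- Ue
  P7: Ua <- Ll -> As <- Cr -> Ue
  P8: Ua <- Ll -> As <- Ue
Each backdoor path contains an unconditioned collider, so every path is already blocked with the empty conditioning set:
  P1: blocked at collider Zs (neither it nor any descendant is in the conditioning set).
  P2: blocked at collider Zs (neither it nor any descendant is in the conditioning set).
  P3: blocked at collider Jj (neither it nor any descendant is in the conditioning set).
  P4: blocked at collider Jj (neither it nor any descendant is in the conditioning set).
  P5: blocked at collider Jj (neither it nor any descendant is in the conditioning set).
  P6: blocked at collider Jj (neither it nor any descendant is in the conditioning set).
  P7: blocked at collider As (neither it nor any descendant is in the conditioning set).
  P8: blocked at collider As (neither it nor any descendant is in the conditioning set).
The empty set is therefore the unique smallest valid set.

{}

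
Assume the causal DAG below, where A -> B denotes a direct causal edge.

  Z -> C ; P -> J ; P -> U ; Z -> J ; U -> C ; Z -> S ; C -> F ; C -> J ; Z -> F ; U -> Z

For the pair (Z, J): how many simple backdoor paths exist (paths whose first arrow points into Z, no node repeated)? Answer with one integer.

2

A backdoor path from Z to J is any simple undirected path whose first edge points into Z (i.e. leaves Z via a parent).
Parents of Z: {U}.
Enumerating:
  P1: Z <- U <- P -> J
  P2: Z <- U -> C -> J
That exhausts the simple backdoor paths. Count: 2.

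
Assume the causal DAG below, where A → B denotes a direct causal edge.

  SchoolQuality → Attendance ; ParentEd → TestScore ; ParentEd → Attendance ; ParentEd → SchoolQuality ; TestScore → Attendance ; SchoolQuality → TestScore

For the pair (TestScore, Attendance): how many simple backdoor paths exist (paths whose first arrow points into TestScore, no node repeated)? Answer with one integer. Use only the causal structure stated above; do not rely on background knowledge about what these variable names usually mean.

4

A backdoor path from TestScore to Attendance is any simple undirected path whose first edge points into TestScore (i.e. leaves TestScore via a parent).
Parents of TestScore: {ParentEd, SchoolQuality}.
Enumerating:
  P1: TestScore <- ParentEd -> SchoolQuality -> Attendance
  P2: TestScore <- ParentEd -> Attendance
  P3: TestScore <- SchoolQuality <- ParentEd -> Attendance
  P4: TestScore <- SchoolQuality -> Attendance
That exhausts the simple backdoor paths. Count: 4.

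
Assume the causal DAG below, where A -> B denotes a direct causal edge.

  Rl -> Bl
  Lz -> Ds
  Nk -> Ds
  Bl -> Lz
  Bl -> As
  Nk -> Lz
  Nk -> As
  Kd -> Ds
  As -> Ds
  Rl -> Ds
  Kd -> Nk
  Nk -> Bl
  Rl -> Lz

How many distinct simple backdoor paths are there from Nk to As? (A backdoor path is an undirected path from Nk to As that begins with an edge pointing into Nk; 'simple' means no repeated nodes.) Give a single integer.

5

A backdoor path from Nk to As is any simple undirected path whose first edge points into Nk (i.e. leaves Nk via a parent).
Parents of Nk: {Kd}.
Enumerating:
  P1: Nk <- Kd -> Ds <- Rl -> Bl -> As
  P2: Nk <- Kd -> Ds <- Rl -> Lz <- Bl -> As
  P3: Nk <- Kd -> Ds <- Lz <- Rl -> Bl -> As
  P4: Nk <- Kd -> Ds <- Lz <- Bl -> As
  P5: Nk <- Kd -> Ds <- As
That exhausts the simple backdoor paths. Count: 5.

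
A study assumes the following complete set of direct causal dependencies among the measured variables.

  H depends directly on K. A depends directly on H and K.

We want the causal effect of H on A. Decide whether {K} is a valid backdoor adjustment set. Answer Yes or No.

Yes

Backdoor paths from H to A (paths whose first edge points into H):
  P1: H <- K -> A
Condition 1 (no descendant of H in the set): holds — descendants of H are {A}; none are in {K}.
Condition 2 (every backdoor path blocked by {K}):
  P1: blocked at fork node K ∈ conditioning set.
{K} satisfies the backdoor criterion.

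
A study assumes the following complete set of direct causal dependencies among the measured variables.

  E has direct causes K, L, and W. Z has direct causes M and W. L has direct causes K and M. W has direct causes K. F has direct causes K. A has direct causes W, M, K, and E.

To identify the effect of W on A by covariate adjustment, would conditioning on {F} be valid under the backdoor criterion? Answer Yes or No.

No

Backdoor paths from W to A (paths whose first edge points into W):
  P1: W <- K -> L <- M -> A
  P2: W <- K -> L -> E -> A
  P3: W <- K -> E <- L <- M -> A
  P4: W <- K -> E -> A
  P5: W <- K -> A
Condition 1 (no descendant of W in the set): holds — descendants of W are {A, E, Z}; none are in {F}.
Condition 2 (every backdoor path blocked by {F}):
  P1: blocked at collider L (neither it nor any descendant is in the conditioning set).
  P2: open — no interior node is in the conditioning set.
  P3: blocked at collider E (neither it nor any descendant is in the conditioning set).
  P4: open — no interior node is in the conditioning set.
  P5: open — no interior node is in the conditioning set.
{F} does not satisfy the backdoor criterion.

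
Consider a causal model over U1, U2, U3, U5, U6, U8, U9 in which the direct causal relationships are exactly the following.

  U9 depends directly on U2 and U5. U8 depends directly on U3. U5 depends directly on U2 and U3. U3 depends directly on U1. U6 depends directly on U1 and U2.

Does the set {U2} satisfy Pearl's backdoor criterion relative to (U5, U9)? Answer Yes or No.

Backdoor paths from U5 to U9 (paths whose first edge points into U5):
  P1: U5 <- U2 -> U9
  P2: U5 <- U3 <- U1 -> U6 <- U2 -> U9
Condition 1 (no descendant of U5 in the set): holds — descendants of U5 are {U9}; none are in {U2}.
Condition 2 (every backdoor path blocked by {U2}):
  P1: blocked at fork node U2 ∈ conditioning set.
  P2: blocked at collider U6 (neither it nor any descendant is in the conditioning set).
{U2} satisfies the backdoor criterion.

Yes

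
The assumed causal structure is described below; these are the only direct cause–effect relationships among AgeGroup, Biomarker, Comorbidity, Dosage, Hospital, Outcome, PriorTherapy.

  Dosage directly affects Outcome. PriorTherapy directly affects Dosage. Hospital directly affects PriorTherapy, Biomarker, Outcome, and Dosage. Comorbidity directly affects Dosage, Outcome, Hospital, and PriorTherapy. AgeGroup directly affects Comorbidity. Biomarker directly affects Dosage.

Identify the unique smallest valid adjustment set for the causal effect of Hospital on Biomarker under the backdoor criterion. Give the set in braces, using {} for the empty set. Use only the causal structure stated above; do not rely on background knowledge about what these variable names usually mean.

{}

Variables eligible for adjustment (non-descendants of Hospital, excluding Hospital and Biomarker): {AgeGroup, Comorbidity}.
Backdoor paths from Hospital to Biomarker:
  P1: Hospital <- Comorbidity -> PriorTherapy -> Dosage <- Biomarker
  P2: Hospital <- Comorbidity -> Dosage <- Biomarker
  P3: Hospital <- Comorbidity -> Outcome <- Dosage <- Biomarker
Each backdoor path contains an unconditioned collider, so every path is already blocked with the empty conditioning set:
  P1: blocked at collider Dosage (neither it nor any descendant is in the conditioning set).
  P2: blocked at collider Dosage (neither it nor any descendant is in the conditioning set).
  P3: blocked at collider Outcome (neither it nor any descendant is in the conditioning set).
The empty set is therefore the unique smallest valid set.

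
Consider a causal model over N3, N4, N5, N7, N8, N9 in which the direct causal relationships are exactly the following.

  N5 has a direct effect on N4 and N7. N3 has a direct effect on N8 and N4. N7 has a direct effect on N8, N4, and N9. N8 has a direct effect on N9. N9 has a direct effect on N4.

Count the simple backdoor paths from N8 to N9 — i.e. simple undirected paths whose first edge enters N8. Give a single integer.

A backdoor path from N8 to N9 is any simple undirected path whose first edge points into N8 (i.e. leaves N8 via a parent).
Parents of N8: {N3, N7}.
Enumerating:
  P1: N8 <- N7 <- N5 -> N4 <- N9
  P2: N8 <- N7 -> N9
  P3: N8 <- N7 -> N4 <- N9
  P4: N8 <- N3 -> N4 <- N5 -> N7 -> N9
  P5: N8 <- N3 -> N4 <- N7 -> N9
  P6: N8 <- N3 -> N4 <- N9
That exhausts the simple backdoor paths. Count: 6.

6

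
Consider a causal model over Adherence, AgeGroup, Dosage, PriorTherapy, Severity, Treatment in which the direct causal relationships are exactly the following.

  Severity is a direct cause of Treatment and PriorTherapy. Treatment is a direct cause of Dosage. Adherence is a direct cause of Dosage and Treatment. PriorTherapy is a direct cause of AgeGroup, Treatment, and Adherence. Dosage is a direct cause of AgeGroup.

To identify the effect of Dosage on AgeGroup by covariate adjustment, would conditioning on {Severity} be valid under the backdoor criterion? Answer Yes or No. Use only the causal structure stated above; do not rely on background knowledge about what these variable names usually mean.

No

Backdoor paths from Dosage to AgeGroup (paths whose first edge points into Dosage):
  P1: Dosage <- Adherence <- PriorTherapy -> AgeGroup
  P2: Dosage <- Adherence -> Treatment <- Severity -> PriorTherapy -> AgeGroup
  P3: Dosage <- Adherence -> Treatment <- PriorTherapy -> AgeGroup
  P4: Dosage <- Treatment <- Severity -> PriorTherapy -> AgeGroup
  P5: Dosage <- Treatment <- PriorTherapy -> AgeGroup
  P6: Dosage <- Treatment <- Adherence <- PriorTherapy -> AgeGroup
Condition 1 (no descendant of Dosage in the set): holds — descendants of Dosage are {AgeGroup}; none are in {Severity}.
Condition 2 (every backdoor path blocked by {Severity}):
  P1: open — no interior node is in the conditioning set.
  P2: blocked at collider Treatment (neither it nor any descendant is in the conditioning set).
  P3: blocked at collider Treatment (neither it nor any descendant is in the conditioning set).
  P4: blocked at fork node Severity ∈ conditioning set.
  P5: open — no interior node is in the conditioning set.
  P6: open — no interior node is in the conditioning set.
{Severity} does not satisfy the backdoor criterion.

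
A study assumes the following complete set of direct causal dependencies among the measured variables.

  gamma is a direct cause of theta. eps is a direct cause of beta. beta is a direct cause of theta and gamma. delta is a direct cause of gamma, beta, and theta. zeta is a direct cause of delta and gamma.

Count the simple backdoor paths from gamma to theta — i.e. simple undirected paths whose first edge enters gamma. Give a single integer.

A backdoor path from gamma to theta is any simple undirected path whose first edge points into gamma (i.e. leaves gamma via a parent).
Parents of gamma: {beta, delta, zeta}.
Enumerating:
  P1: gamma <- zeta -> delta -> beta -> theta
  P2: gamma <- zeta -> delta -> theta
  P3: gamma <- delta -> beta -> theta
  P4: gamma <- delta -> theta
  P5: gamma <- beta <- delta -> theta
  P6: gamma <- beta -> theta
That exhausts the simple backdoor paths. Count: 6.

6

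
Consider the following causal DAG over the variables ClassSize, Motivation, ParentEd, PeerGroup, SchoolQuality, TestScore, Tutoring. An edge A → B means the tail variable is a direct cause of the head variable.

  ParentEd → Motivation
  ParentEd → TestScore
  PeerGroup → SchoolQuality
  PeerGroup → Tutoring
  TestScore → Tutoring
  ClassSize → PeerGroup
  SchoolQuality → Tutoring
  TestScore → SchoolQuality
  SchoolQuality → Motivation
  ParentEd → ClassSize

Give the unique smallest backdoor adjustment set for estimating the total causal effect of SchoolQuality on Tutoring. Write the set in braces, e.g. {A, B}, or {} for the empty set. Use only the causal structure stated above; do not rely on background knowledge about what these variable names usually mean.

{PeerGroup, TestScore}

Variables eligible for adjustment (non-descendants of SchoolQuality, excluding SchoolQuality and Tutoring): {ClassSize, ParentEd, PeerGroup, TestScore}.
Backdoor paths from SchoolQuality to Tutoring:
  P1: SchoolQuality <- PeerGroup <- ClassSize <- ParentEd -> TestScore -> Tutoring
  P2: SchoolQuality <- PeerGroup -> Tutoring
  P3: SchoolQuality <- TestScore <- ParentEd -> ClassSize -> PeerGroup -> Tutoring
  P4: SchoolQuality <- TestScore -> Tutoring
The empty set is not sufficient: P1 (SchoolQuality <- PeerGroup <- ClassSize <- ParentEd -> TestScore -> Tutoring) has no collider blocking it and no conditioned non-collider, so it is open.
Try {PeerGroup, TestScore}:
  P1: blocked at chain node PeerGroup ∈ conditioning set.
  P2: blocked at fork node PeerGroup ∈ conditioning set.
  P3: blocked at chain node TestScore ∈ conditioning set.
  P4: blocked at fork node TestScore ∈ conditioning set.
{PeerGroup, TestScore} contains no descendant of SchoolQuality and blocks every backdoor path.
Every element of {PeerGroup, TestScore} is needed (dropping PeerGroup leaves P2 open; dropping TestScore leaves P4 open), so no proper subset is valid.
Among all size-2 subsets of the eligible variables, only {PeerGroup, TestScore} blocks every backdoor path, so it is the unique smallest valid adjustment set.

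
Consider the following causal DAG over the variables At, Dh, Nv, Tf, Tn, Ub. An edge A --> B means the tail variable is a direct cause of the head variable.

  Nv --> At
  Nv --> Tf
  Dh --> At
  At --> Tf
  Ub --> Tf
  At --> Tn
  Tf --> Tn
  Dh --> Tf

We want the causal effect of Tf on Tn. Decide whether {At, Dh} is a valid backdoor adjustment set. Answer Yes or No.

Yes

Backdoor paths from Tf to Tn (paths whose first edge points into Tf):
  P1: Tf <- Dh -> At -> Tn
  P2: Tf <- Nv -> At -> Tn
  P3: Tf <- At -> Tn
Condition 1 (no descendant of Tf in the set): holds — descendants of Tf are {Tn}; none are in {At, Dh}.
Condition 2 (every backdoor path blocked by {At, Dh}):
  P1: blocked at fork node Dh ∈ conditioning set.
  P2: blocked at chain node At ∈ conditioning set.
  P3: blocked at fork node At ∈ conditioning set.
{At, Dh} satisfies the backdoor criterion.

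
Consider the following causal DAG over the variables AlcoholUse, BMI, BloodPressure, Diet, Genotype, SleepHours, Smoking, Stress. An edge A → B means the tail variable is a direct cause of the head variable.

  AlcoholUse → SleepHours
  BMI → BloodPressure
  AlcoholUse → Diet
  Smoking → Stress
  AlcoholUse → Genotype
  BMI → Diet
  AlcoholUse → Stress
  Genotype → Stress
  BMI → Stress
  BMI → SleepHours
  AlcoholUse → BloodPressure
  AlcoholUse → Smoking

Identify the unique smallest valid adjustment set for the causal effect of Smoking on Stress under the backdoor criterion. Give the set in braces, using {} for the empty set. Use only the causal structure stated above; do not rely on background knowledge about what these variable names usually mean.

Variables eligible for adjustment (non-descendants of Smoking, excluding Smoking and Stress): {AlcoholUse, BMI, BloodPressure, Diet, Genotype, SleepHours}.
Backdoor paths from Smoking to Stress:
  P1: Smoking <- AlcoholUse -> BloodPressure <- BMI -> Stress
  P2: Smoking <- AlcoholUse -> Genotype -> Stress
  P3: Smoking <- AlcoholUse -> Stress
  P4: Smoking <- AlcoholUse -> Diet <- BMI -> Stress
  P5: Smoking <- AlcoholUse -> SleepHours <- BMI -> Stress
The empty set is not sufficient: P2 (Smoking <- AlcoholUse -> Genotype -> Stress) has no collider blocking it and no conditioned non-collider, so it is open.
Try {AlcoholUse}:
  P1: blocked at fork node AlcoholUse ∈ conditioning set.
  P2: blocked at fork node AlcoholUse ∈ conditioning set.
  P3: blocked at fork node AlcoholUse ∈ conditioning set.
  P4: blocked at fork node AlcoholUse ∈ conditioning set.
  P5: blocked at fork node AlcoholUse ∈ conditioning set.
{AlcoholUse} contains no descendant of Smoking and blocks every backdoor path.
No other singleton works — e.g. {BMI} leaves P2 open — so {AlcoholUse} is the unique smallest valid adjustment set.

{AlcoholUse}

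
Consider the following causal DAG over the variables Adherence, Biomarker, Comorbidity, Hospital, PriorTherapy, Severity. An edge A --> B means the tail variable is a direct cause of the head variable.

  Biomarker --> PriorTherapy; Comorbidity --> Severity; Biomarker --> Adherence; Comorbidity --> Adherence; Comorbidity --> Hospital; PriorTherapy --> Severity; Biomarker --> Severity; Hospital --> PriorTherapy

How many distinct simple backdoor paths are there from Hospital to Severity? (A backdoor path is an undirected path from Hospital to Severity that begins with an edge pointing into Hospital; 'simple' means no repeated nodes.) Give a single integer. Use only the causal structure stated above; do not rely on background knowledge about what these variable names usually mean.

3

A backdoor path from Hospital to Severity is any simple undirected path whose first edge points into Hospital (i.e. leaves Hospital via a parent).
Parents of Hospital: {Comorbidity}.
Enumerating:
  P1: Hospital <- Comorbidity -> Adherence <- Biomarker -> PriorTherapy -> Severity
  P2: Hospital <- Comorbidity -> Adherence <- Biomarker -> Severity
  P3: Hospital <- Comorbidity -> Severity
That exhausts the simple backdoor paths. Count: 3.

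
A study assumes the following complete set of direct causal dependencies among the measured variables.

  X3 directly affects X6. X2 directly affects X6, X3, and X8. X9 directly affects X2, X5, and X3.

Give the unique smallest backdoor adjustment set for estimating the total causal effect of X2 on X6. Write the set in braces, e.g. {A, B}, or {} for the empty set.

Variables eligible for adjustment (non-descendants of X2, excluding X2 and X6): {X5, X9}.
Backdoor paths from X2 to X6:
  P1: X2 <- X9 -> X3 -> X6
The empty set is not sufficient: P1 (X2 <- X9 -> X3 -> X6) has no collider blocking it and no conditioned non-collider, so it is open.
Try {X9}:
  P1: blocked at fork node X9 ∈ conditioning set.
{X9} contains no descendant of X2 and blocks every backdoor path.
No other singleton works — e.g. {X5} leaves P1 open — so {X9} is the unique smallest valid adjustment set.

{X9}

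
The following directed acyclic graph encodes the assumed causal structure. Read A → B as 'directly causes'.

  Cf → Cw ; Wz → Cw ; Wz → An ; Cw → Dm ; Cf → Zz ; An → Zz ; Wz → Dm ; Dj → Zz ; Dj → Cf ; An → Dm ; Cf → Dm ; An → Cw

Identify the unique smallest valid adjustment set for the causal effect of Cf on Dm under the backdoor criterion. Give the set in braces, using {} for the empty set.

Variables eligible for adjustment (non-descendants of Cf, excluding Cf and Dm): {An, Dj, Wz}.
Backdoor paths from Cf to Dm:
  P1: Cf <- Dj -> Zz <- An <- Wz -> Cw -> Dm
  P2: Cf <- Dj -> Zz <- An <- Wz -> Dm
  P3: Cf <- Dj -> Zz <- An -> Cw <- Wz -> Dm
  P4: Cf <- Dj -> Zz <- An -> Cw -> Dm
  P5: Cf <- Dj -> Zz <- An -> Dm
Each backdoor path contains an unconditioned collider, so every path is already blocked with the empty conditioning set:
  P1: blocked at collider Zz (neither it nor any descendant is in the conditioning set).
  P2: blocked at collider Zz (neither it nor any descendant is in the conditioning set).
  P3: blocked at collider Zz (neither it nor any descendant is in the conditioning set).
  P4: blocked at collider Zz (neither it nor any descendant is in the conditioning set).
  P5: blocked at collider Zz (neither it nor any descendant is in the conditioning set).
The empty set is therefore the unique smallest valid set.

{}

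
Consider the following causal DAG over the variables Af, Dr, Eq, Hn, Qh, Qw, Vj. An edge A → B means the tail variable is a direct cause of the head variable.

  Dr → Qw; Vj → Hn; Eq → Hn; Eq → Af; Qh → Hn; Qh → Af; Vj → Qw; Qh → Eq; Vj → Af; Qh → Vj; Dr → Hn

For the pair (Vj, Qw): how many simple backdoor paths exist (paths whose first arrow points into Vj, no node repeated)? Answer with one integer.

A backdoor path from Vj to Qw is any simple undirected path whose first edge points into Vj (i.e. leaves Vj via a parent).
Parents of Vj: {Qh}.
Enumerating:
  P1: Vj <- Qh -> Eq -> Hn <- Dr -> Qw
  P2: Vj <- Qh -> Af <- Eq -> Hn <- Dr -> Qw
  P3: Vj <- Qh -> Hn <- Dr -> Qw
That exhausts the simple backdoor paths. Count: 3.

3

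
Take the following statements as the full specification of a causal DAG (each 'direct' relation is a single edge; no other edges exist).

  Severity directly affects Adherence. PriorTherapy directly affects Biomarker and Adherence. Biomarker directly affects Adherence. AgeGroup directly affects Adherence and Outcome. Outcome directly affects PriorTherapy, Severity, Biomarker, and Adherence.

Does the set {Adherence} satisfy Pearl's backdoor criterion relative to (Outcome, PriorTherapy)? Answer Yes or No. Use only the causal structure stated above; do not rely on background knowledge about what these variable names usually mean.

No

Backdoor paths from Outcome to PriorTherapy (paths whose first edge points into Outcome):
  P1: Outcome <- AgeGroup -> Adherence <- PriorTherapy
  P2: Outcome <- AgeGroup -> Adherence <- Biomarker <- PriorTherapy
Condition 1 (no descendant of Outcome in the set): FAILS — Adherence is a descendant of Outcome.
Condition 2 (every backdoor path blocked by {Adherence}):
  P1: open — collider(s) Adherence are conditioned on (or have a conditioned descendant) and no non-collider on the path is in the set.
  P2: open — collider(s) Adherence are conditioned on (or have a conditioned descendant) and no non-collider on the path is in the set.
{Adherence} does not satisfy the backdoor criterion.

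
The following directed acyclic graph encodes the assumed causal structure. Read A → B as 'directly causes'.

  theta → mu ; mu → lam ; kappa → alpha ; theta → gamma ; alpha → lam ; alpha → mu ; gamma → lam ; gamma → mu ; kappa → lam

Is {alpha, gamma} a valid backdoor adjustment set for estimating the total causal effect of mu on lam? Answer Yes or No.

Backdoor paths from mu to lam (paths whose first edge points into mu):
  P1: mu <- theta -> gamma -> lam
  P2: mu <- gamma -> lam
  P3: mu <- alpha <- kappa -> lam
  P4: mu <- alpha -> lam
Condition 1 (no descendant of mu in the set): holds — descendants of mu are {lam}; none are in {alpha, gamma}.
Condition 2 (every backdoor path blocked by {alpha, gamma}):
  P1: blocked at chain node gamma ∈ conditioning set.
  P2: blocked at fork node gamma ∈ conditioning set.
  P3: blocked at chain node alpha ∈ conditioning set.
  P4: blocked at fork node alpha ∈ conditioning set.
{alpha, gamma} satisfies the backdoor criterion.

Yes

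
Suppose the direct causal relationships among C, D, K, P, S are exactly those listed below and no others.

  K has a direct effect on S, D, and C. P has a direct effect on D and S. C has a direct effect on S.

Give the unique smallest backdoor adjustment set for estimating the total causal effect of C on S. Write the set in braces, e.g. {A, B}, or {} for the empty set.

Variables eligible for adjustment (non-descendants of C, excluding C and S): {D, K, P}.
Backdoor paths from C to S:
  P1: C <- K -> S
  P2: C <- K -> D <- P -> S
The empty set is not sufficient: P1 (C <- K -> S) has no collider blocking it and no conditioned non-collider, so it is open.
Try {K}:
  P1: blocked at fork node K ∈ conditioning set.
  P2: blocked at fork node K ∈ conditioning set.
{K} contains no descendant of C and blocks every backdoor path.
No other singleton works — e.g. {P} leaves P1 open — so {K} is the unique smallest valid adjustment set.

{K}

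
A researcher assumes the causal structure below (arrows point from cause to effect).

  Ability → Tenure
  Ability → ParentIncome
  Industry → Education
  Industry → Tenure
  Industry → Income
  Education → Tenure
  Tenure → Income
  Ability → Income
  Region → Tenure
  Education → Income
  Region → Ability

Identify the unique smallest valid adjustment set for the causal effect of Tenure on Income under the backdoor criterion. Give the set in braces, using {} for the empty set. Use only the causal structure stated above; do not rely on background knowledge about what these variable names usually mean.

Variables eligible for adjustment (non-descendants of Tenure, excluding Tenure and Income): {Ability, Education, Industry, ParentIncome, Region}.
Backdoor paths from Tenure to Income:
  P1: Tenure <- Region -> Ability -> Income
  P2: Tenure <- Ability -> Income
  P3: Tenure <- Industry -> Education -> Income
  P4: Tenure <- Industry -> Income
  P5: Tenure <- Education <- Industry -> Income
  P6: Tenure <- Education -> Income
The empty set is not sufficient: P1 (Tenure <- Region -> Ability -> Income) has no collider blocking it and no conditioned non-collider, so it is open.
Try {Ability, Education, Industry}:
  P1: blocked at chain node Ability ∈ conditioning set.
  P2: blocked at fork node Ability ∈ conditioning set.
  P3: blocked at fork node Industry ∈ conditioning set.
  P4: blocked at fork node Industry ∈ conditioning set.
  P5: blocked at chain node Education ∈ conditioning set.
  P6: blocked at fork node Education ∈ conditioning set.
{Ability, Education, Industry} contains no descendant of Tenure and blocks every backdoor path.
Every element of {Ability, Education, Industry} is needed (dropping Ability leaves P1 open; dropping Education leaves P6 open; dropping Industry leaves P4 open), so no proper subset is valid.
Among all size-3 subsets of the eligible variables, only {Ability, Education, Industry} blocks every backdoor path, so it is the unique smallest valid adjustment set.

{Ability, Education, Industry}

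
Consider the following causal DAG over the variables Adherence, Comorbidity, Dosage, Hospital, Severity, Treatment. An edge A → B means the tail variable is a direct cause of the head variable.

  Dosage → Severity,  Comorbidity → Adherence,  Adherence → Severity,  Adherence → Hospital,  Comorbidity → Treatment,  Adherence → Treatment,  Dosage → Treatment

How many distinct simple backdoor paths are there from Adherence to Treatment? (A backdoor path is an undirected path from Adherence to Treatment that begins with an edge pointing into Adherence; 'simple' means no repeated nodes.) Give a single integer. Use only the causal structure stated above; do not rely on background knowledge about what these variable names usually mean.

A backdoor path from Adherence to Treatment is any simple undirected path whose first edge points into Adherence (i.e. leaves Adherence via a parent).
Parents of Adherence: {Comorbidity}.
Enumerating:
  P1: Adherence <- Comorbidity -> Treatment
That exhausts the simple backdoor paths. Count: 1.

1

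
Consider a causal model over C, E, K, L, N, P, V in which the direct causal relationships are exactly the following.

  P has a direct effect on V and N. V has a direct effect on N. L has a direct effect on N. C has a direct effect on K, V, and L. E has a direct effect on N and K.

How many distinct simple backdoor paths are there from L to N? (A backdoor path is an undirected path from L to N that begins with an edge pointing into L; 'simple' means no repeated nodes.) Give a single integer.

3

A backdoor path from L to N is any simple undirected path whose first edge points into L (i.e. leaves L via a parent).
Parents of L: {C}.
Enumerating:
  P1: L <- C -> K <- E -> N
  P2: L <- C -> V <- P -> N
  P3: L <- C -> V -> N
That exhausts the simple backdoor paths. Count: 3.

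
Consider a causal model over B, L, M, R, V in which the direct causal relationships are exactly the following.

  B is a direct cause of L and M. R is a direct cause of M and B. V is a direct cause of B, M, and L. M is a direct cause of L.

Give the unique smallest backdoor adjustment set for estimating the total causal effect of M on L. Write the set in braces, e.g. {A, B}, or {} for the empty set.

Variables eligible for adjustment (non-descendants of M, excluding M and L): {B, R, V}.
Backdoor paths from M to L:
  P1: M <- V -> B -> L
  P2: M <- V -> L
  P3: M <- R -> B <- V -> L
  P4: M <- R -> B -> L
  P5: M <- B <- V -> L
  P6: M <- B -> L
The empty set is not sufficient: P1 (M <- V -> B -> L) has no collider blocking it and no conditioned non-collider, so it is open.
Try {B, V}:
  P1: blocked at fork node V ∈ conditioning set.
  P2: blocked at fork node V ∈ conditioning set.
  P3: blocked at fork node V ∈ conditioning set.
  P4: blocked at chain node B ∈ conditioning set.
  P5: blocked at chain node B ∈ conditioning set.
  P6: blocked at fork node B ∈ conditioning set.
{B, V} contains no descendant of M and blocks every backdoor path.
Every element of {B, V} is needed (dropping B leaves P4 open; dropping V leaves P2 open), so no proper subset is valid.
Among all size-2 subsets of the eligible variables, only {B, V} blocks every backdoor path, so it is the unique smallest valid adjustment set.

{B, V}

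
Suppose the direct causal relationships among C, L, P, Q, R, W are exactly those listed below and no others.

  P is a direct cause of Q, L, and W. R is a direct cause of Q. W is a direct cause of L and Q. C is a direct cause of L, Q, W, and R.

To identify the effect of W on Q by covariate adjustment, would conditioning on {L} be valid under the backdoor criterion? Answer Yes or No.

No

Backdoor paths from W to Q (paths whose first edge points into W):
  P1: W <- P -> Q
  P2: W <- P -> L <- C -> R -> Q
  P3: W <- P -> L <- C -> Q
  P4: W <- C -> R -> Q
  P5: W <- C -> Q
  P6: W <- C -> L <- P -> Q
Condition 1 (no descendant of W in the set): FAILS — L is a descendant of W.
Condition 2 (every backdoor path blocked by {L}):
  P1: open — no interior node is in the conditioning set.
  P2: open — collider(s) L are conditioned on (or have a conditioned descendant) and no non-collider on the path is in the set.
  P3: open — collider(s) L are conditioned on (or have a conditioned descendant) and no non-collider on the path is in the set.
  P4: open — no interior node is in the conditioning set.
  P5: open — no interior node is in the conditioning set.
  P6: open — collider(s) L are conditioned on (or have a conditioned descendant) and no non-collider on the path is in the set.
{L} does not satisfy the backdoor criterion.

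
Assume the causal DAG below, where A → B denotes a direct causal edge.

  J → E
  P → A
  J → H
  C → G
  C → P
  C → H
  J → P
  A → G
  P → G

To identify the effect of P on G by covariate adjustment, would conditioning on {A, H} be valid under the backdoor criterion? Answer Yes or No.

No

Backdoor paths from P to G (paths whose first edge points into P):
  P1: P <- J -> H <- C -> G
  P2: P <- C -> G
Condition 1 (no descendant of P in the set): FAILS — A is a descendant of P.
Condition 2 (every backdoor path blocked by {A, H}):
  P1: open — collider(s) H are conditioned on (or have a conditioned descendant) and no non-collider on the path is in the set.
  P2: open — no interior node is in the conditioning set.
{A, H} does not satisfy the backdoor criterion.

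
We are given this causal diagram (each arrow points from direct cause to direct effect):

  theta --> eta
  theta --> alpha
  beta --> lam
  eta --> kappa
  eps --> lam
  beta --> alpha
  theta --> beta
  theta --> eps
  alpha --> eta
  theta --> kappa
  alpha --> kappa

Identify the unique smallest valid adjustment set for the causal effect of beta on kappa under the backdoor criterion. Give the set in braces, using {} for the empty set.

Variables eligible for adjustment (non-descendants of beta, excluding beta and kappa): {eps, theta}.
Backdoor paths from beta to kappa:
  P1: beta <- theta -> alpha -> eta -> kappa
  P2: beta <- theta -> alpha -> kappa
  P3: beta <- theta -> eta <- alpha -> kappa
  P4: beta <- theta -> eta -> kappa
  P5: beta <- theta -> kappa
The empty set is not sufficient: P1 (beta <- theta -> alpha -> eta -> kappa) has no collider blocking it and no conditioned non-collider, so it is open.
Try {theta}:
  P1: blocked at fork node theta ∈ conditioning set.
  P2: blocked at fork node theta ∈ conditioning set.
  P3: blocked at fork node theta ∈ conditioning set.
  P4: blocked at fork node theta ∈ conditioning set.
  P5: blocked at fork node theta ∈ conditioning set.
{theta} contains no descendant of beta and blocks every backdoor path.
No other singleton works — e.g. {eps} leaves P1 open — so {theta} is the unique smallest valid adjustment set.

{theta}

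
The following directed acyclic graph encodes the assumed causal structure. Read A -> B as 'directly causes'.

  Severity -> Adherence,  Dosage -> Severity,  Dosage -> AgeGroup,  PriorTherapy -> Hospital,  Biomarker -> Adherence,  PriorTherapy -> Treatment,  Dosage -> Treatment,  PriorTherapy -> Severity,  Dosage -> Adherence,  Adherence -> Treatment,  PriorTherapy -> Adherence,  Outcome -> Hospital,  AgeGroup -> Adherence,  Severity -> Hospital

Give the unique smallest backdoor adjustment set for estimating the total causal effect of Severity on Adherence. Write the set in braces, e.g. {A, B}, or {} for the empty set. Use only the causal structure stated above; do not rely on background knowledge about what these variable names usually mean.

{Dosage, PriorTherapy}

Variables eligible for adjustment (non-descendants of Severity, excluding Severity and Adherence): {AgeGroup, Biomarker, Dosage, Outcome, PriorTherapy}.
Backdoor paths from Severity to Adherence:
  P1: Severity <- PriorTherapy -> Adherence
  P2: Severity <- PriorTherapy -> Treatment <- Dosage -> AgeGroup -> Adherence
  P3: Severity <- PriorTherapy -> Treatment <- Dosage -> Adherence
  P4: Severity <- PriorTherapy -> Treatment <- Adherence
  P5: Severity <- Dosage -> AgeGroup -> Adherence
  P6: Severity <- Dosage -> Adherence
  P7: Severity <- Dosage -> Treatment <- PriorTherapy -> Adherence
  P8: Severity <- Dosage -> Treatment <- Adherence
The empty set is not sufficient: P1 (Severity <- PriorTherapy -> Adherence) has no collider blocking it and no conditioned non-collider, so it is open.
Try {Dosage, PriorTherapy}:
  P1: blocked at fork node PriorTherapy ∈ conditioning set.
  P2: blocked at fork node PriorTherapy ∈ conditioning set.
  P3: blocked at fork node PriorTherapy ∈ conditioning set.
  P4: blocked at fork node PriorTherapy ∈ conditioning set.
  P5: blocked at fork node Dosage ∈ conditioning set.
  P6: blocked at fork node Dosage ∈ conditioning set.
  P7: blocked at fork node Dosage ∈ conditioning set.
  P8: blocked at fork node Dosage ∈ conditioning set.
{Dosage, PriorTherapy} contains no descendant of Severity and blocks every backdoor path.
Every element of {Dosage, PriorTherapy} is needed (dropping Dosage leaves P5 open; dropping PriorTherapy leaves P1 open), so no proper subset is valid.
Among all size-2 subsets of the eligible variables, only {Dosage, PriorTherapy} blocks every backdoor path, so it is the unique smallest valid adjustment set.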